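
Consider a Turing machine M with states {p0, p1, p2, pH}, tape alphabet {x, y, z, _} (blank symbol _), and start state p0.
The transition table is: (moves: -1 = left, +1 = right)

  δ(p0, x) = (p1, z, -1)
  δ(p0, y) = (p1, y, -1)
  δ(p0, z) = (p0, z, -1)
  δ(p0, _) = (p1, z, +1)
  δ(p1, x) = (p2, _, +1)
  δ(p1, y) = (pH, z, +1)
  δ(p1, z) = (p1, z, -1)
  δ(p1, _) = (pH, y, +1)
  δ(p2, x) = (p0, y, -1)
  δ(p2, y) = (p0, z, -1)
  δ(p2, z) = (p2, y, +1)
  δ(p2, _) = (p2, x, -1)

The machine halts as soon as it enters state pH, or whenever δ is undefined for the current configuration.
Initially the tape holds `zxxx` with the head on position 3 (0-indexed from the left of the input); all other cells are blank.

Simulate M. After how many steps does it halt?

p0 | zxx[x]_   read x → write z, move -1, go to p1
p1 | zx[x]z_   read x → write _, move +1, go to p2
p2 | zx_[z]_   read z → write y, move +1, go to p2
p2 | zx_y[_]   read _ → write x, move -1, go to p2
p2 | zx_[y]x   read y → write z, move -1, go to p0
p0 | zx[_]zx   read _ → write z, move +1, go to p1
p1 | zxz[z]x   read z → write z, move -1, go to p1
p1 | zx[z]zx   read z → write z, move -1, go to p1
p1 | z[x]zzx   read x → write _, move +1, go to p2
p2 | z_[z]zx   read z → write y, move +1, go to p2
p2 | z_y[z]x   read z → write y, move +1, go to p2
p2 | z_yy[x]   read x → write y, move -1, go to p0
p0 | z_y[y]y   read y → write y, move -1, go to p1
p1 | z_[y]yy   read y → write z, move +1, go to pH
pH | z_z[y]y
M halts after 14 transitions.

14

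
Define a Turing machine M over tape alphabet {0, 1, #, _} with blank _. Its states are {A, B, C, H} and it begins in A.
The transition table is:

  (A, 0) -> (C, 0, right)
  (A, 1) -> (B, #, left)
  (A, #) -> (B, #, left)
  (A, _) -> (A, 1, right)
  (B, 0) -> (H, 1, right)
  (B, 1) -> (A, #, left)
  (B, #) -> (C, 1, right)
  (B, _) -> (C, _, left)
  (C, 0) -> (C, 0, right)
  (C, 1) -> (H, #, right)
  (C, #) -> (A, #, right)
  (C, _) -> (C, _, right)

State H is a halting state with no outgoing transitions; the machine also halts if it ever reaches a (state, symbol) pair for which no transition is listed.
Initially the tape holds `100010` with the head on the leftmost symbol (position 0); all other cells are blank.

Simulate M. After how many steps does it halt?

A | __[1]00010   read 1 → write #, move left, go to B
B | _[_]#00010   read _ → write _, move left, go to C
C | [_]_#00010   read _ → write _, move right, go to C
C | _[_]#00010   read _ → write _, move right, go to C
C | __[#]00010   read # → write #, move right, go to A
A | __#[0]0010   read 0 → write 0, move right, go to C
C | __#0[0]010   read 0 → write 0, move right, go to C
C | __#00[0]10   read 0 → write 0, move right, go to C
C | __#000[1]0   read 1 → write #, move right, go to H
H | __#000#[0]
M halts after 9 transitions.

9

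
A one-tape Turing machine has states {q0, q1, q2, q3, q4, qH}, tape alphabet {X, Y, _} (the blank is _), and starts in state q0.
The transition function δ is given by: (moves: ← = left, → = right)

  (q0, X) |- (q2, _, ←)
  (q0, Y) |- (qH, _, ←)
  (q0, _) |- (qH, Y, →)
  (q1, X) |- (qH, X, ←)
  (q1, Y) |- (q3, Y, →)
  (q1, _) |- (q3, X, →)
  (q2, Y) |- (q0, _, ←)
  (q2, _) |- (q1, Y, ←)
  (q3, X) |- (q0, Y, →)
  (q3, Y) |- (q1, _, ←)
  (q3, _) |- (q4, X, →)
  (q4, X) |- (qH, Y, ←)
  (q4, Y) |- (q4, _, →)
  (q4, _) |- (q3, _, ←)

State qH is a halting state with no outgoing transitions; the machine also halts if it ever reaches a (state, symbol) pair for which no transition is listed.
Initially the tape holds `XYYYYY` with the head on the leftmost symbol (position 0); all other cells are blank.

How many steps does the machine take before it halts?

q0 | ___[X]YYYYY   read X → write _, move ←, go to q2
q2 | __[_]_YYYYY   read _ → write Y, move ←, go to q1
q1 | _[_]Y_YYYYY   read _ → write X, move →, go to q3
q3 | _X[Y]_YYYYY   read Y → write _, move ←, go to q1
q1 | _[X]__YYYYY   read X → write X, move ←, go to qH
qH | [_]X__YYYYY
M halts after 5 transitions.

5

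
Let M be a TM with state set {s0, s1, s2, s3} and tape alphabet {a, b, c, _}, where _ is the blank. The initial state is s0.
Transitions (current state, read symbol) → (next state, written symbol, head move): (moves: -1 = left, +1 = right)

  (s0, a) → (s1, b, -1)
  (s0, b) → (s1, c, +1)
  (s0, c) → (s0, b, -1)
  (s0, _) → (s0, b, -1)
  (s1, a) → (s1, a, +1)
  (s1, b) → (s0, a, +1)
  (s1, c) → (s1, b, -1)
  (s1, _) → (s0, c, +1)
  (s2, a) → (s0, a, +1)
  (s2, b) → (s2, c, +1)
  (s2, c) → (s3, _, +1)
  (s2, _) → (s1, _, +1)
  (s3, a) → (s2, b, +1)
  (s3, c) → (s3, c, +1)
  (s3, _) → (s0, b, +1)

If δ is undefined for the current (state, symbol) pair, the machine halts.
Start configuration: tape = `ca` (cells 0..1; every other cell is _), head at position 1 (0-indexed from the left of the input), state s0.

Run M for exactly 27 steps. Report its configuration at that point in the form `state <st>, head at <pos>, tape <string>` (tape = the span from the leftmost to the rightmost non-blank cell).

state s1, head at 4, tape ccaaacb

s0 | __c[a]___   read a → write b, move -1, go to s1
s1 | __[c]b___   read c → write b, move -1, go to s1
s1 | _[_]bb___   read _ → write c, move +1, go to s0
s0 | _c[b]b___   read b → write c, move +1, go to s1
s1 | _cc[b]___   read b → write a, move +1, go to s0
s0 | _cca[_]__   read _ → write b, move -1, go to s0
s0 | _cc[a]b__   read a → write b, move -1, go to s1
s1 | _c[c]bb__   read c → write b, move -1, go to s1
s1 | _[c]bbb__   read c → write b, move -1, go to s1
s1 | [_]bbbb__   read _ → write c, move +1, go to s0
s0 | c[b]bbb__   read b → write c, move +1, go to s1
s1 | cc[b]bb__   read b → write a, move +1, go to s0
s0 | cca[b]b__   read b → write c, move +1, go to s1
s1 | ccac[b]__   read b → write a, move +1, go to s0
s0 | ccaca[_]_   read _ → write b, move -1, go to s0
s0 | ccac[a]b_   read a → write b, move -1, go to s1
s1 | cca[c]bb_   read c → write b, move -1, go to s1
s1 | cc[a]bbb_   read a → write a, move +1, go to s1
s1 | cca[b]bb_   read b → write a, move +1, go to s0
s0 | ccaa[b]b_   read b → write c, move +1, go to s1
s1 | ccaac[b]_   read b → write a, move +1, go to s0
s0 | ccaaca[_]   read _ → write b, move -1, go to s0
s0 | ccaac[a]b   read a → write b, move -1, go to s1
s1 | ccaa[c]bb   read c → write b, move -1, go to s1
s1 | cca[a]bbb   read a → write a, move +1, go to s1
s1 | ccaa[b]bb   read b → write a, move +1, go to s0
s0 | ccaaa[b]b   read b → write c, move +1, go to s1
s1 | ccaaac[b]
After 27 steps: state s1, head at 4, tape ccaaacb.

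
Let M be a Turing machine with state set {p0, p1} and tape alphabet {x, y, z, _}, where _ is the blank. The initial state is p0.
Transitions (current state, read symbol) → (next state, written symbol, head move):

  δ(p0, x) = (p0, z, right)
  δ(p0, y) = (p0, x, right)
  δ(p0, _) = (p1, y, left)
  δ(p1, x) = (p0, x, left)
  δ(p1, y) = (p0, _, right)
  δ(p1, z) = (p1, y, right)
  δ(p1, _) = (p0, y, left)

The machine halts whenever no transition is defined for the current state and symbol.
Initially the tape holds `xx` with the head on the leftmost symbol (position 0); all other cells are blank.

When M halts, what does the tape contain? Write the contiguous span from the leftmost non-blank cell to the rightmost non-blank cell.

state=p0 head=0 tape=[x]x____   (p0,x)→(p0,z,right)
state=p0 head=1 tape=z[x]____   (p0,x)→(p0,z,right)
state=p0 head=2 tape=zz[_]___   (p0,_)→(p1,y,left)
state=p1 head=1 tape=z[z]y___   (p1,z)→(p1,y,right)
state=p1 head=2 tape=zy[y]___   (p1,y)→(p0,_,right)
state=p0 head=3 tape=zy_[_]__   (p0,_)→(p1,y,left)
state=p1 head=2 tape=zy[_]y__   (p1,_)→(p0,y,left)
state=p0 head=1 tape=z[y]yy__   (p0,y)→(p0,x,right)
state=p0 head=2 tape=zx[y]y__   (p0,y)→(p0,x,right)
state=p0 head=3 tape=zxx[y]__   (p0,y)→(p0,x,right)
state=p0 head=4 tape=zxxx[_]_   (p0,_)→(p1,y,left)
state=p1 head=3 tape=zxx[x]y_   (p1,x)→(p0,x,left)
state=p0 head=2 tape=zx[x]xy_   (p0,x)→(p0,z,right)
state=p0 head=3 tape=zxz[x]y_   (p0,x)→(p0,z,right)
state=p0 head=4 tape=zxzz[y]_   (p0,y)→(p0,x,right)
state=p0 head=5 tape=zxzzx[_]   (p0,_)→(p1,y,left)
state=p1 head=4 tape=zxzz[x]y   (p1,x)→(p0,x,left)
state=p0 head=3 tape=zxz[z]xy
The non-blank tape span at halt is zxzzxy.

zxzzxy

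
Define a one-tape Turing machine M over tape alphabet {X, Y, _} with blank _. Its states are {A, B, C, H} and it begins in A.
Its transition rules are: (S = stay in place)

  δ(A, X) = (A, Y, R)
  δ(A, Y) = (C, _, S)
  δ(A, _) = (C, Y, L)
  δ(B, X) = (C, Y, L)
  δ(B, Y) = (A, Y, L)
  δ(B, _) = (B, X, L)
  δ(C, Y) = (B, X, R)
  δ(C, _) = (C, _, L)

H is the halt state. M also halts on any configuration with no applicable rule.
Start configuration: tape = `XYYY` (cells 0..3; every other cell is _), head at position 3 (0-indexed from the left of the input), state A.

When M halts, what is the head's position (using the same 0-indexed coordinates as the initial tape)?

0

A | XYY[Y]   read Y → write _, move S, go to C
C | XYY[_]   read _ → write _, move L, go to C
C | XY[Y]_   read Y → write X, move R, go to B
B | XYX[_]   read _ → write X, move L, go to B
B | XY[X]X   read X → write Y, move L, go to C
C | X[Y]YX   read Y → write X, move R, go to B
B | XX[Y]X   read Y → write Y, move L, go to A
A | X[X]YX   read X → write Y, move R, go to A
A | XY[Y]X   read Y → write _, move S, go to C
C | XY[_]X   read _ → write _, move L, go to C
C | X[Y]_X   read Y → write X, move R, go to B
B | XX[_]X   read _ → write X, move L, go to B
B | X[X]XX   read X → write Y, move L, go to C
C | [X]YXX
At halt the head is at cell 0.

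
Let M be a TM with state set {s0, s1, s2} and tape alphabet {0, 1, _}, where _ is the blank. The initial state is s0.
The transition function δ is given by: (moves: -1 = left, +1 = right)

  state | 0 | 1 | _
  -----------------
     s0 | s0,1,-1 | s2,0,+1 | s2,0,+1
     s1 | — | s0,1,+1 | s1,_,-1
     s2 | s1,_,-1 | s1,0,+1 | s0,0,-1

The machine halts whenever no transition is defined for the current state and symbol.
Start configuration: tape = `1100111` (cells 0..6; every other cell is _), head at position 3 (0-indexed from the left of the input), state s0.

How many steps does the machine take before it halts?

13

s0 | 110[0]111__   read 0 → write 1, move -1, go to s0
s0 | 11[0]1111__   read 0 → write 1, move -1, go to s0
s0 | 1[1]11111__   read 1 → write 0, move +1, go to s2
s2 | 10[1]1111__   read 1 → write 0, move +1, go to s1
s1 | 100[1]111__   read 1 → write 1, move +1, go to s0
s0 | 1001[1]11__   read 1 → write 0, move +1, go to s2
s2 | 10010[1]1__   read 1 → write 0, move +1, go to s1
s1 | 100100[1]__   read 1 → write 1, move +1, go to s0
s0 | 1001001[_]_   read _ → write 0, move +1, go to s2
s2 | 10010010[_]   read _ → write 0, move -1, go to s0
s0 | 1001001[0]0   read 0 → write 1, move -1, go to s0
s0 | 100100[1]10   read 1 → write 0, move +1, go to s2
s2 | 1001000[1]0   read 1 → write 0, move +1, go to s1
s1 | 10010000[0]
M halts after 13 transitions.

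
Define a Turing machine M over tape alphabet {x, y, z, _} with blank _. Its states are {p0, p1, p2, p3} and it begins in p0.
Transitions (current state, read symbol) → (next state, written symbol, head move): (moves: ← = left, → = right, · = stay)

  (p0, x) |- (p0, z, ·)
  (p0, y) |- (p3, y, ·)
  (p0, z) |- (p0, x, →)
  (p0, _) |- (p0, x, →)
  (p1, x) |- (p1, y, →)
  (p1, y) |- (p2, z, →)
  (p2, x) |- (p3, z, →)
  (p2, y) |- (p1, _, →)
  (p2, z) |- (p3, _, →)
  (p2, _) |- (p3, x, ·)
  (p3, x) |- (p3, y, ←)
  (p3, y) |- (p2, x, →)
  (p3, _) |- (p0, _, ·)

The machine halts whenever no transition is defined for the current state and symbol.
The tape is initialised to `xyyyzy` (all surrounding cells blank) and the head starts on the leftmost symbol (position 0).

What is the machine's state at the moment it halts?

state=p0 head=0 tape=[x]yyyzy__   (p0,x)→(p0,z,·)
state=p0 head=0 tape=[z]yyyzy__   (p0,z)→(p0,x,→)
state=p0 head=1 tape=x[y]yyzy__   (p0,y)→(p3,y,·)
state=p3 head=1 tape=x[y]yyzy__   (p3,y)→(p2,x,→)
state=p2 head=2 tape=xx[y]yzy__   (p2,y)→(p1,_,→)
state=p1 head=3 tape=xx_[y]zy__   (p1,y)→(p2,z,→)
state=p2 head=4 tape=xx_z[z]y__   (p2,z)→(p3,_,→)
state=p3 head=5 tape=xx_z_[y]__   (p3,y)→(p2,x,→)
state=p2 head=6 tape=xx_z_x[_]_   (p2,_)→(p3,x,·)
state=p3 head=6 tape=xx_z_x[x]_   (p3,x)→(p3,y,←)
state=p3 head=5 tape=xx_z_[x]y_   (p3,x)→(p3,y,←)
state=p3 head=4 tape=xx_z[_]yy_   (p3,_)→(p0,_,·)
state=p0 head=4 tape=xx_z[_]yy_   (p0,_)→(p0,x,→)
state=p0 head=5 tape=xx_zx[y]y_   (p0,y)→(p3,y,·)
state=p3 head=5 tape=xx_zx[y]y_   (p3,y)→(p2,x,→)
state=p2 head=6 tape=xx_zxx[y]_   (p2,y)→(p1,_,→)
state=p1 head=7 tape=xx_zxx_[_]
No transition is defined for (p1, _); M halts in state p1.

p1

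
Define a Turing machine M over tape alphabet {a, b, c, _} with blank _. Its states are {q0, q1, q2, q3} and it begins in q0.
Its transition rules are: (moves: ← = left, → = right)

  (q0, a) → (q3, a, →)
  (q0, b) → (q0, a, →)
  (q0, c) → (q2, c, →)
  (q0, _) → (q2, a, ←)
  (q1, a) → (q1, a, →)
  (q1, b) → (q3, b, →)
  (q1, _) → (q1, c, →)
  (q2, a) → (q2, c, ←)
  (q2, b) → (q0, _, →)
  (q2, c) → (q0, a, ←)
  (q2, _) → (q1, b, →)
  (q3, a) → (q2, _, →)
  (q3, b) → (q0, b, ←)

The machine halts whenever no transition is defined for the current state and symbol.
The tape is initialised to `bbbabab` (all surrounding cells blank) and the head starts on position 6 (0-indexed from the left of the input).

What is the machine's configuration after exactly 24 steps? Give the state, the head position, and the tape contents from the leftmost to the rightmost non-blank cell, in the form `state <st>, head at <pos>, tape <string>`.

state q1, head at 2, tape bbcaaaca

state=q0 head=6 tape=bbbaba[b]_   (q0,b)→(q0,a,→)
state=q0 head=7 tape=bbbabaa[_]   (q0,_)→(q2,a,←)
state=q2 head=6 tape=bbbaba[a]a   (q2,a)→(q2,c,←)
state=q2 head=5 tape=bbbab[a]ca   (q2,a)→(q2,c,←)
state=q2 head=4 tape=bbba[b]cca   (q2,b)→(q0,_,→)
state=q0 head=5 tape=bbba_[c]ca   (q0,c)→(q2,c,→)
state=q2 head=6 tape=bbba_c[c]a   (q2,c)→(q0,a,←)
state=q0 head=5 tape=bbba_[c]aa   (q0,c)→(q2,c,→)
state=q2 head=6 tape=bbba_c[a]a   (q2,a)→(q2,c,←)
state=q2 head=5 tape=bbba_[c]ca   (q2,c)→(q0,a,←)
state=q0 head=4 tape=bbba[_]aca   (q0,_)→(q2,a,←)
state=q2 head=3 tape=bbb[a]aaca   (q2,a)→(q2,c,←)
state=q2 head=2 tape=bb[b]caaca   (q2,b)→(q0,_,→)
state=q0 head=3 tape=bb_[c]aaca   (q0,c)→(q2,c,→)
state=q2 head=4 tape=bb_c[a]aca   (q2,a)→(q2,c,←)
state=q2 head=3 tape=bb_[c]caca   (q2,c)→(q0,a,←)
state=q0 head=2 tape=bb[_]acaca   (q0,_)→(q2,a,←)
state=q2 head=1 tape=b[b]aacaca   (q2,b)→(q0,_,→)
state=q0 head=2 tape=b_[a]acaca   (q0,a)→(q3,a,→)
state=q3 head=3 tape=b_a[a]caca   (q3,a)→(q2,_,→)
state=q2 head=4 tape=b_a_[c]aca   (q2,c)→(q0,a,←)
state=q0 head=3 tape=b_a[_]aaca   (q0,_)→(q2,a,←)
state=q2 head=2 tape=b_[a]aaaca   (q2,a)→(q2,c,←)
state=q2 head=1 tape=b[_]caaaca   (q2,_)→(q1,b,→)
state=q1 head=2 tape=bb[c]aaaca
After 24 steps: state q1, head at 2, tape bbcaaaca.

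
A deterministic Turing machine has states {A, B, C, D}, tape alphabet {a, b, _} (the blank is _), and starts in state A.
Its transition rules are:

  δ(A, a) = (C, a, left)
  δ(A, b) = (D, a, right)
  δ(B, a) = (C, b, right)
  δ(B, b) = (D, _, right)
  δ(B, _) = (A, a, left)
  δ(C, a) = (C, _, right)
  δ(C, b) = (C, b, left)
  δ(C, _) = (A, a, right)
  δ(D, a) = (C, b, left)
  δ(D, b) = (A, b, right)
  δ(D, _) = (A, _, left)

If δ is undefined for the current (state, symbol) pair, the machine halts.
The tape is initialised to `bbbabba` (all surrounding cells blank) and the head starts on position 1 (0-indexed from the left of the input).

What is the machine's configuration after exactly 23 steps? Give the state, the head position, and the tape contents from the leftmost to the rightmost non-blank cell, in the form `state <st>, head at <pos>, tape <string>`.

state C, head at 6, tape baaab_a

A | b[b]babba_   read b → write a, move right, go to D
D | ba[b]abba_   read b → write b, move right, go to A
A | bab[a]bba_   read a → write a, move left, go to C
C | ba[b]abba_   read b → write b, move left, go to C
C | b[a]babba_   read a → write _, move right, go to C
C | b_[b]abba_   read b → write b, move left, go to C
C | b[_]babba_   read _ → write a, move right, go to A
A | ba[b]abba_   read b → write a, move right, go to D
D | baa[a]bba_   read a → write b, move left, go to C
C | ba[a]bbba_   read a → write _, move right, go to C
C | ba_[b]bba_   read b → write b, move left, go to C
C | ba[_]bbba_   read _ → write a, move right, go to A
A | baa[b]bba_   read b → write a, move right, go to D
D | baaa[b]ba_   read b → write b, move right, go to A
A | baaab[b]a_   read b → write a, move right, go to D
D | baaaba[a]_   read a → write b, move left, go to C
C | baaab[a]b_   read a → write _, move right, go to C
C | baaab_[b]_   read b → write b, move left, go to C
C | baaab[_]b_   read _ → write a, move right, go to A
A | baaaba[b]_   read b → write a, move right, go to D
D | baaabaa[_]   read _ → write _, move left, go to A
A | baaaba[a]_   read a → write a, move left, go to C
C | baaab[a]a_   read a → write _, move right, go to C
C | baaab_[a]_
After 23 steps: state C, head at 6, tape baaab_a.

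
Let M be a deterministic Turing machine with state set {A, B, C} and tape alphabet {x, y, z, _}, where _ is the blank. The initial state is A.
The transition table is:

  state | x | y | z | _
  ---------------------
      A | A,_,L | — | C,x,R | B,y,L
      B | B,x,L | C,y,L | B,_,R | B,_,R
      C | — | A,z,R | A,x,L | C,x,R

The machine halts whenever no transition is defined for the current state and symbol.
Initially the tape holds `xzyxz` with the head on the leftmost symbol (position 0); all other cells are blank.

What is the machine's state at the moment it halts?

C

state=A head=0 tape=__[x]zyxz   (A,x)→(A,_,L)
state=A head=-1 tape=_[_]_zyxz   (A,_)→(B,y,L)
state=B head=-2 tape=[_]y_zyxz   (B,_)→(B,_,R)
state=B head=-1 tape=_[y]_zyxz   (B,y)→(C,y,L)
state=C head=-2 tape=[_]y_zyxz   (C,_)→(C,x,R)
state=C head=-1 tape=x[y]_zyxz   (C,y)→(A,z,R)
state=A head=0 tape=xz[_]zyxz   (A,_)→(B,y,L)
state=B head=-1 tape=x[z]yzyxz   (B,z)→(B,_,R)
state=B head=0 tape=x_[y]zyxz   (B,y)→(C,y,L)
state=C head=-1 tape=x[_]yzyxz   (C,_)→(C,x,R)
state=C head=0 tape=xx[y]zyxz   (C,y)→(A,z,R)
state=A head=1 tape=xxz[z]yxz   (A,z)→(C,x,R)
state=C head=2 tape=xxzx[y]xz   (C,y)→(A,z,R)
state=A head=3 tape=xxzxz[x]z   (A,x)→(A,_,L)
state=A head=2 tape=xxzx[z]_z   (A,z)→(C,x,R)
state=C head=3 tape=xxzxx[_]z   (C,_)→(C,x,R)
state=C head=4 tape=xxzxxx[z]   (C,z)→(A,x,L)
state=A head=3 tape=xxzxx[x]x   (A,x)→(A,_,L)
state=A head=2 tape=xxzx[x]_x   (A,x)→(A,_,L)
state=A head=1 tape=xxz[x]__x   (A,x)→(A,_,L)
state=A head=0 tape=xx[z]___x   (A,z)→(C,x,R)
state=C head=1 tape=xxx[_]__x   (C,_)→(C,x,R)
state=C head=2 tape=xxxx[_]_x   (C,_)→(C,x,R)
state=C head=3 tape=xxxxx[_]x   (C,_)→(C,x,R)
state=C head=4 tape=xxxxxx[x]
No transition is defined for (C, x); M halts in state C.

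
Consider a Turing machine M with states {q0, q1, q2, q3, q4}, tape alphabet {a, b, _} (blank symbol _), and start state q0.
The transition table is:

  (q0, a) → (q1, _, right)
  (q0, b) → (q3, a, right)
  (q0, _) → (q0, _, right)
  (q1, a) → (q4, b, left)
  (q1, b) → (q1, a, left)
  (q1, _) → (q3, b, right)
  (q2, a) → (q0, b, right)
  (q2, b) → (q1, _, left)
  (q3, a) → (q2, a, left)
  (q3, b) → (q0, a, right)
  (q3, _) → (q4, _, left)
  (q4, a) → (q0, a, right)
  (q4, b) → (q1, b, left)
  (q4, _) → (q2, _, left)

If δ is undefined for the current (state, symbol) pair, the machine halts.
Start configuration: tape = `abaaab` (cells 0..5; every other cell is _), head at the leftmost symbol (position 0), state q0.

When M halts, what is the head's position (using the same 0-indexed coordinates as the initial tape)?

0

q0 | __[a]baaab   read a → write _, move right, go to q1
q1 | ___[b]aaab   read b → write a, move left, go to q1
q1 | __[_]aaaab   read _ → write b, move right, go to q3
q3 | __b[a]aaab   read a → write a, move left, go to q2
q2 | __[b]aaaab   read b → write _, move left, go to q1
q1 | _[_]_aaaab   read _ → write b, move right, go to q3
q3 | _b[_]aaaab   read _ → write _, move left, go to q4
q4 | _[b]_aaaab   read b → write b, move left, go to q1
q1 | [_]b_aaaab   read _ → write b, move right, go to q3
q3 | b[b]_aaaab   read b → write a, move right, go to q0
q0 | ba[_]aaaab   read _ → write _, move right, go to q0
q0 | ba_[a]aaab   read a → write _, move right, go to q1
q1 | ba__[a]aab   read a → write b, move left, go to q4
q4 | ba_[_]baab   read _ → write _, move left, go to q2
q2 | ba[_]_baab
At halt the head is at cell 0.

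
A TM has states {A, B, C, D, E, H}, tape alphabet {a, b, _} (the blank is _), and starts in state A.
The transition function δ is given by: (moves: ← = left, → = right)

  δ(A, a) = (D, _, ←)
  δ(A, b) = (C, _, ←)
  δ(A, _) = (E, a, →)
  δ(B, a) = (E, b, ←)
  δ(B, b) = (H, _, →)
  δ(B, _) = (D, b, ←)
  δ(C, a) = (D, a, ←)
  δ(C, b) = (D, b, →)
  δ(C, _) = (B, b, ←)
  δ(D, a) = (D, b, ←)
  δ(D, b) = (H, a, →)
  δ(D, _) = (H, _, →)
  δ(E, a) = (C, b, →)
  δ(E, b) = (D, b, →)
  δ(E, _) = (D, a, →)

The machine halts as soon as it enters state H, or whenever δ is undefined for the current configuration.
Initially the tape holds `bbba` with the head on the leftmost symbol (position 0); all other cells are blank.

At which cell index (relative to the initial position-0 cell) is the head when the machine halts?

-2

state=A head=0 tape=___[b]bba   (A,b)→(C,_,←)
state=C head=-1 tape=__[_]_bba   (C,_)→(B,b,←)
state=B head=-2 tape=_[_]b_bba   (B,_)→(D,b,←)
state=D head=-3 tape=[_]bb_bba   (D,_)→(H,_,→)
state=H head=-2 tape=_[b]b_bba
At halt the head is at cell -2.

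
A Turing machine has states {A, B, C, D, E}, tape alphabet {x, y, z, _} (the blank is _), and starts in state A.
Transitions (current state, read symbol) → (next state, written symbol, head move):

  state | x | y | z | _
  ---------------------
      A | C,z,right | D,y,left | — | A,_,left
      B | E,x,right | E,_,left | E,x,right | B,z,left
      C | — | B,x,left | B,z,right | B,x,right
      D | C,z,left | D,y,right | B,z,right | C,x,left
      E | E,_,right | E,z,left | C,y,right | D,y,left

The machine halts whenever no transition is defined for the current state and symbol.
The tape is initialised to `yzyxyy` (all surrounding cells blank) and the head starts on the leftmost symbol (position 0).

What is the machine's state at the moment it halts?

A | ___[y]zyxyy   read y → write y, move left, go to D
D | __[_]yzyxyy   read _ → write x, move left, go to C
C | _[_]xyzyxyy   read _ → write x, move right, go to B
B | _x[x]yzyxyy   read x → write x, move right, go to E
E | _xx[y]zyxyy   read y → write z, move left, go to E
E | _x[x]zzyxyy   read x → write _, move right, go to E
E | _x_[z]zyxyy   read z → write y, move right, go to C
C | _x_y[z]yxyy   read z → write z, move right, go to B
B | _x_yz[y]xyy   read y → write _, move left, go to E
E | _x_y[z]_xyy   read z → write y, move right, go to C
C | _x_yy[_]xyy   read _ → write x, move right, go to B
B | _x_yyx[x]yy   read x → write x, move right, go to E
E | _x_yyxx[y]y   read y → write z, move left, go to E
E | _x_yyx[x]zy   read x → write _, move right, go to E
E | _x_yyx_[z]y   read z → write y, move right, go to C
C | _x_yyx_y[y]   read y → write x, move left, go to B
B | _x_yyx_[y]x   read y → write _, move left, go to E
E | _x_yyx[_]_x   read _ → write y, move left, go to D
D | _x_yy[x]y_x   read x → write z, move left, go to C
C | _x_y[y]zy_x   read y → write x, move left, go to B
B | _x_[y]xzy_x   read y → write _, move left, go to E
E | _x[_]_xzy_x   read _ → write y, move left, go to D
D | _[x]y_xzy_x   read x → write z, move left, go to C
C | [_]zy_xzy_x   read _ → write x, move right, go to B
B | x[z]y_xzy_x   read z → write x, move right, go to E
E | xx[y]_xzy_x   read y → write z, move left, go to E
E | x[x]z_xzy_x   read x → write _, move right, go to E
E | x_[z]_xzy_x   read z → write y, move right, go to C
C | x_y[_]xzy_x   read _ → write x, move right, go to B
B | x_yx[x]zy_x   read x → write x, move right, go to E
E | x_yxx[z]y_x   read z → write y, move right, go to C
C | x_yxxy[y]_x   read y → write x, move left, go to B
B | x_yxx[y]x_x   read y → write _, move left, go to E
E | x_yx[x]_x_x   read x → write _, move right, go to E
E | x_yx_[_]x_x   read _ → write y, move left, go to D
D | x_yx[_]yx_x   read _ → write x, move left, go to C
C | x_y[x]xyx_x
No transition is defined for (C, x); M halts in state C.

C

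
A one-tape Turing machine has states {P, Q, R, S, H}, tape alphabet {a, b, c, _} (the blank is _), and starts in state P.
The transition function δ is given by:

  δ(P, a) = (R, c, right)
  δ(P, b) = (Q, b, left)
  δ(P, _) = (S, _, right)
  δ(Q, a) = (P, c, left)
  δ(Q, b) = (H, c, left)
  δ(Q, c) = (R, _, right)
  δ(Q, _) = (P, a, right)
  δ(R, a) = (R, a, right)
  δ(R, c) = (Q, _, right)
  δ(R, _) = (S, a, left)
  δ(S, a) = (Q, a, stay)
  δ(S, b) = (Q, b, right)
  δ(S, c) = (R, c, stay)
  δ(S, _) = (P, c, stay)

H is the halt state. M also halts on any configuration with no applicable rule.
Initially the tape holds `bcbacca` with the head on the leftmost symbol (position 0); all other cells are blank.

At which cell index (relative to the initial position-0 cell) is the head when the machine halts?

P | __[b]cbacca   read b → write b, move left, go to Q
Q | _[_]bcbacca   read _ → write a, move right, go to P
P | _a[b]cbacca   read b → write b, move left, go to Q
Q | _[a]bcbacca   read a → write c, move left, go to P
P | [_]cbcbacca   read _ → write _, move right, go to S
S | _[c]bcbacca   read c → write c, move stay, go to R
R | _[c]bcbacca   read c → write _, move right, go to Q
Q | __[b]cbacca   read b → write c, move left, go to H
H | _[_]ccbacca
At halt the head is at cell -1.

-1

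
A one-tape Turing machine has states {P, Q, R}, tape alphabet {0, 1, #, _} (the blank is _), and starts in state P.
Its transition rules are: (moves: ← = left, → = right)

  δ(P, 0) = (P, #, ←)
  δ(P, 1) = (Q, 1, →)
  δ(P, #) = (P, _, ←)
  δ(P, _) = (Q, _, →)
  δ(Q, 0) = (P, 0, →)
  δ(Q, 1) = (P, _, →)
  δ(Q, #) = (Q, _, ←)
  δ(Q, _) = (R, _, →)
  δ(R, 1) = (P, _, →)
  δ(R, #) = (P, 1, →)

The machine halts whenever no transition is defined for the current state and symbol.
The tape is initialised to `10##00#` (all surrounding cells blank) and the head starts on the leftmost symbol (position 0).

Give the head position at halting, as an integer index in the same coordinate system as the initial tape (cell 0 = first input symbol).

P | [1]0##00#   read 1 → write 1, move →, go to Q
Q | 1[0]##00#   read 0 → write 0, move →, go to P
P | 10[#]#00#   read # → write _, move ←, go to P
P | 1[0]_#00#   read 0 → write #, move ←, go to P
P | [1]#_#00#   read 1 → write 1, move →, go to Q
Q | 1[#]_#00#   read # → write _, move ←, go to Q
Q | [1]__#00#   read 1 → write _, move →, go to P
P | _[_]_#00#   read _ → write _, move →, go to Q
Q | __[_]#00#   read _ → write _, move →, go to R
R | ___[#]00#   read # → write 1, move →, go to P
P | ___1[0]0#   read 0 → write #, move ←, go to P
P | ___[1]#0#   read 1 → write 1, move →, go to Q
Q | ___1[#]0#   read # → write _, move ←, go to Q
Q | ___[1]_0#   read 1 → write _, move →, go to P
P | ____[_]0#   read _ → write _, move →, go to Q
Q | _____[0]#   read 0 → write 0, move →, go to P
P | _____0[#]   read # → write _, move ←, go to P
P | _____[0]_   read 0 → write #, move ←, go to P
P | ____[_]#_   read _ → write _, move →, go to Q
Q | _____[#]_   read # → write _, move ←, go to Q
Q | ____[_]__   read _ → write _, move →, go to R
R | _____[_]_
At halt the head is at cell 5.

5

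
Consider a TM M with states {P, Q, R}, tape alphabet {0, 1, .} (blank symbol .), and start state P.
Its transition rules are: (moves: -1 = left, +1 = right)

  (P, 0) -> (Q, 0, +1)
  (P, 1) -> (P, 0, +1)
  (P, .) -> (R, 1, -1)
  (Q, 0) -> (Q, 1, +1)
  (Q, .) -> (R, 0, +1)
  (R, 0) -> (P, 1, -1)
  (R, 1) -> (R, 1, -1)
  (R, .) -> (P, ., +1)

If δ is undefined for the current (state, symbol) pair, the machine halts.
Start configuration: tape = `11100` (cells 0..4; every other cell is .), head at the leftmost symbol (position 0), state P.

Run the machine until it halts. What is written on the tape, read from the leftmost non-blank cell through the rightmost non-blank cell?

0000000011

P | [1]1100.....   read 1 → write 0, move +1, go to P
P | 0[1]100.....   read 1 → write 0, move +1, go to P
P | 00[1]00.....   read 1 → write 0, move +1, go to P
P | 000[0]0.....   read 0 → write 0, move +1, go to Q
Q | 0000[0].....   read 0 → write 1, move +1, go to Q
Q | 00001[.]....   read . → write 0, move +1, go to R
R | 000010[.]...   read . → write ., move +1, go to P
P | 000010.[.]..   read . → write 1, move -1, go to R
R | 000010[.]1..   read . → write ., move +1, go to P
P | 000010.[1]..   read 1 → write 0, move +1, go to P
P | 000010.0[.].   read . → write 1, move -1, go to R
R | 000010.[0]1.   read 0 → write 1, move -1, go to P
P | 000010[.]11.   read . → write 1, move -1, go to R
R | 00001[0]111.   read 0 → write 1, move -1, go to P
P | 0000[1]1111.   read 1 → write 0, move +1, go to P
P | 00000[1]111.   read 1 → write 0, move +1, go to P
P | 000000[1]11.   read 1 → write 0, move +1, go to P
P | 0000000[1]1.   read 1 → write 0, move +1, go to P
P | 00000000[1].   read 1 → write 0, move +1, go to P
P | 000000000[.]   read . → write 1, move -1, go to R
R | 00000000[0]1   read 0 → write 1, move -1, go to P
P | 0000000[0]11   read 0 → write 0, move +1, go to Q
Q | 00000000[1]1
The non-blank tape span at halt is 0000000011.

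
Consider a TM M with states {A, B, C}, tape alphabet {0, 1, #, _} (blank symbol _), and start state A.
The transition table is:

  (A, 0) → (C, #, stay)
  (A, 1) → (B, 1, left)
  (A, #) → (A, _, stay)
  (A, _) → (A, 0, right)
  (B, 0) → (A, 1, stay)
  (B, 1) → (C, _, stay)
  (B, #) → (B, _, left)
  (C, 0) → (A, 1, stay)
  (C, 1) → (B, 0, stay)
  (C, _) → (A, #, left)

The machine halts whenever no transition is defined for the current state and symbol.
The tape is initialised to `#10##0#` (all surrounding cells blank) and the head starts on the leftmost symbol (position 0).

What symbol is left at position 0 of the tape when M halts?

1

A | _[#]10##0#   read # → write _, move stay, go to A
A | _[_]10##0#   read _ → write 0, move right, go to A
A | _0[1]0##0#   read 1 → write 1, move left, go to B
B | _[0]10##0#   read 0 → write 1, move stay, go to A
A | _[1]10##0#   read 1 → write 1, move left, go to B
B | [_]110##0#
Cell 0 holds 1 when M halts.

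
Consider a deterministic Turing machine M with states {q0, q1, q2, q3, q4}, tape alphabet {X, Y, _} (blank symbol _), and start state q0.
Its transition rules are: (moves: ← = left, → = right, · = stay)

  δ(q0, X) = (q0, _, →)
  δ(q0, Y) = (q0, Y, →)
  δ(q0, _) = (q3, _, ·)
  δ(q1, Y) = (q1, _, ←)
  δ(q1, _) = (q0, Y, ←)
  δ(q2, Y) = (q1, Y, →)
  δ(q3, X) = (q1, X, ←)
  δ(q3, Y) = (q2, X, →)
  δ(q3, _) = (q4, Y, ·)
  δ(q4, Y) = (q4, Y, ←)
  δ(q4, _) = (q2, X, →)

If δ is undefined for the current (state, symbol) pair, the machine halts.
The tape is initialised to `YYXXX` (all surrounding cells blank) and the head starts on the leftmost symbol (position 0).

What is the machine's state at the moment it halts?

q4

q0 | [Y]YXXX___   read Y → write Y, move →, go to q0
q0 | Y[Y]XXX___   read Y → write Y, move →, go to q0
q0 | YY[X]XX___   read X → write _, move →, go to q0
q0 | YY_[X]X___   read X → write _, move →, go to q0
q0 | YY__[X]___   read X → write _, move →, go to q0
q0 | YY___[_]__   read _ → write _, move ·, go to q3
q3 | YY___[_]__   read _ → write Y, move ·, go to q4
q4 | YY___[Y]__   read Y → write Y, move ←, go to q4
q4 | YY__[_]Y__   read _ → write X, move →, go to q2
q2 | YY__X[Y]__   read Y → write Y, move →, go to q1
q1 | YY__XY[_]_   read _ → write Y, move ←, go to q0
q0 | YY__X[Y]Y_   read Y → write Y, move →, go to q0
q0 | YY__XY[Y]_   read Y → write Y, move →, go to q0
q0 | YY__XYY[_]   read _ → write _, move ·, go to q3
q3 | YY__XYY[_]   read _ → write Y, move ·, go to q4
q4 | YY__XYY[Y]   read Y → write Y, move ←, go to q4
q4 | YY__XY[Y]Y   read Y → write Y, move ←, go to q4
q4 | YY__X[Y]YY   read Y → write Y, move ←, go to q4
q4 | YY__[X]YYY
No transition is defined for (q4, X); M halts in state q4.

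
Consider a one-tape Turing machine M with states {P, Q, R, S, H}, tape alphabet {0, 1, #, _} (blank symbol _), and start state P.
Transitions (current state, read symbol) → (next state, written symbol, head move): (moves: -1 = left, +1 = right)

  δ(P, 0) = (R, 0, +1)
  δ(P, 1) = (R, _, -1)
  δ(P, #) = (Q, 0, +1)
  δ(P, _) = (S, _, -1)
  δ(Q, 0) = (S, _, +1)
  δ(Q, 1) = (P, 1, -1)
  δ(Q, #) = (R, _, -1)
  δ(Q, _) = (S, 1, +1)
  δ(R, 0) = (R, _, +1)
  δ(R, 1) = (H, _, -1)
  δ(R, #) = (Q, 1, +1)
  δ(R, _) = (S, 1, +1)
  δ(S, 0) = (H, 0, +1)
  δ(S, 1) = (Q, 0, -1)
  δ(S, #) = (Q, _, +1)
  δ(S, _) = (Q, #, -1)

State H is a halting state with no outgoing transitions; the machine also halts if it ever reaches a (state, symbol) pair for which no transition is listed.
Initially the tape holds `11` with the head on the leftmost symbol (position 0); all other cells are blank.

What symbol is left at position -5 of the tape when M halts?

P | _____[1]1   read 1 → write _, move -1, go to R
R | ____[_]_1   read _ → write 1, move +1, go to S
S | ____1[_]1   read _ → write #, move -1, go to Q
Q | ____[1]#1   read 1 → write 1, move -1, go to P
P | ___[_]1#1   read _ → write _, move -1, go to S
S | __[_]_1#1   read _ → write #, move -1, go to Q
Q | _[_]#_1#1   read _ → write 1, move +1, go to S
S | _1[#]_1#1   read # → write _, move +1, go to Q
Q | _1_[_]1#1   read _ → write 1, move +1, go to S
S | _1_1[1]#1   read 1 → write 0, move -1, go to Q
Q | _1_[1]0#1   read 1 → write 1, move -1, go to P
P | _1[_]10#1   read _ → write _, move -1, go to S
S | _[1]_10#1   read 1 → write 0, move -1, go to Q
Q | [_]0_10#1   read _ → write 1, move +1, go to S
S | 1[0]_10#1   read 0 → write 0, move +1, go to H
H | 10[_]10#1
Cell -5 holds 1 when M halts.

1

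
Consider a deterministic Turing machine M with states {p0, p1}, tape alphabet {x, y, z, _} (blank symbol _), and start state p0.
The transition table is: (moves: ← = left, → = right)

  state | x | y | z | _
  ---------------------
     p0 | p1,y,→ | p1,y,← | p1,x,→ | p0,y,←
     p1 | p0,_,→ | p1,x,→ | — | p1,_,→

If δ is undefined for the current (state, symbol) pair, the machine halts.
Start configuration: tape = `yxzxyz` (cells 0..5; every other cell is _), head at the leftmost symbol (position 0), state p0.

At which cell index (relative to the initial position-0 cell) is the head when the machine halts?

5

p0 | _[y]xzxyz   read y → write y, move ←, go to p1
p1 | [_]yxzxyz   read _ → write _, move →, go to p1
p1 | _[y]xzxyz   read y → write x, move →, go to p1
p1 | _x[x]zxyz   read x → write _, move →, go to p0
p0 | _x_[z]xyz   read z → write x, move →, go to p1
p1 | _x_x[x]yz   read x → write _, move →, go to p0
p0 | _x_x_[y]z   read y → write y, move ←, go to p1
p1 | _x_x[_]yz   read _ → write _, move →, go to p1
p1 | _x_x_[y]z   read y → write x, move →, go to p1
p1 | _x_x_x[z]
At halt the head is at cell 5.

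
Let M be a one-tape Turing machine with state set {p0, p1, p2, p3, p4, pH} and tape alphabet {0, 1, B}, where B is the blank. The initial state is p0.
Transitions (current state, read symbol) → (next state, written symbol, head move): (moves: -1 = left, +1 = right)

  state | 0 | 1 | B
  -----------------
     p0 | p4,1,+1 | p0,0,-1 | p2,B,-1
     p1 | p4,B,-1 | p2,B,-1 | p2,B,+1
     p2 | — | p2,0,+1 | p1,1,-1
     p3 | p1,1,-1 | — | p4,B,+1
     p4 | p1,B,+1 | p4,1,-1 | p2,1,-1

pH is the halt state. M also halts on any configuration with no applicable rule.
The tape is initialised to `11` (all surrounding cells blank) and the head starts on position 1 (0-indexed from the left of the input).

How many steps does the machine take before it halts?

state=p0 head=1 tape=BBBBB1[1]   (p0,1)→(p0,0,-1)
state=p0 head=0 tape=BBBBB[1]0   (p0,1)→(p0,0,-1)
state=p0 head=-1 tape=BBBB[B]00   (p0,B)→(p2,B,-1)
state=p2 head=-2 tape=BBB[B]B00   (p2,B)→(p1,1,-1)
state=p1 head=-3 tape=BB[B]1B00   (p1,B)→(p2,B,+1)
state=p2 head=-2 tape=BBB[1]B00   (p2,1)→(p2,0,+1)
state=p2 head=-1 tape=BBB0[B]00   (p2,B)→(p1,1,-1)
state=p1 head=-2 tape=BBB[0]100   (p1,0)→(p4,B,-1)
state=p4 head=-3 tape=BB[B]B100   (p4,B)→(p2,1,-1)
state=p2 head=-4 tape=B[B]1B100   (p2,B)→(p1,1,-1)
state=p1 head=-5 tape=[B]11B100   (p1,B)→(p2,B,+1)
state=p2 head=-4 tape=B[1]1B100   (p2,1)→(p2,0,+1)
state=p2 head=-3 tape=B0[1]B100   (p2,1)→(p2,0,+1)
state=p2 head=-2 tape=B00[B]100   (p2,B)→(p1,1,-1)
state=p1 head=-3 tape=B0[0]1100   (p1,0)→(p4,B,-1)
state=p4 head=-4 tape=B[0]B1100   (p4,0)→(p1,B,+1)
state=p1 head=-3 tape=BB[B]1100   (p1,B)→(p2,B,+1)
state=p2 head=-2 tape=BBB[1]100   (p2,1)→(p2,0,+1)
state=p2 head=-1 tape=BBB0[1]00   (p2,1)→(p2,0,+1)
state=p2 head=0 tape=BBB00[0]0
M halts after 19 transitions.

19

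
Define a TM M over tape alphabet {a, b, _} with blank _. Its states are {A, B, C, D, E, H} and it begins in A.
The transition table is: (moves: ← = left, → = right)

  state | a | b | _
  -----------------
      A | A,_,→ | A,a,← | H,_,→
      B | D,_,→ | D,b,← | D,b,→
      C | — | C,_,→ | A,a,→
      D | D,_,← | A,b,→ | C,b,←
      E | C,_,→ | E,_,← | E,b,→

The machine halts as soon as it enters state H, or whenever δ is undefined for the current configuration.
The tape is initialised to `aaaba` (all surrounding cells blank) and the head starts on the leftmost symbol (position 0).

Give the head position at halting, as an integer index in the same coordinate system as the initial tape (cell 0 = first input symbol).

3

A | [a]aaba   read a → write _, move →, go to A
A | _[a]aba   read a → write _, move →, go to A
A | __[a]ba   read a → write _, move →, go to A
A | ___[b]a   read b → write a, move ←, go to A
A | __[_]aa   read _ → write _, move →, go to H
H | ___[a]a
At halt the head is at cell 3.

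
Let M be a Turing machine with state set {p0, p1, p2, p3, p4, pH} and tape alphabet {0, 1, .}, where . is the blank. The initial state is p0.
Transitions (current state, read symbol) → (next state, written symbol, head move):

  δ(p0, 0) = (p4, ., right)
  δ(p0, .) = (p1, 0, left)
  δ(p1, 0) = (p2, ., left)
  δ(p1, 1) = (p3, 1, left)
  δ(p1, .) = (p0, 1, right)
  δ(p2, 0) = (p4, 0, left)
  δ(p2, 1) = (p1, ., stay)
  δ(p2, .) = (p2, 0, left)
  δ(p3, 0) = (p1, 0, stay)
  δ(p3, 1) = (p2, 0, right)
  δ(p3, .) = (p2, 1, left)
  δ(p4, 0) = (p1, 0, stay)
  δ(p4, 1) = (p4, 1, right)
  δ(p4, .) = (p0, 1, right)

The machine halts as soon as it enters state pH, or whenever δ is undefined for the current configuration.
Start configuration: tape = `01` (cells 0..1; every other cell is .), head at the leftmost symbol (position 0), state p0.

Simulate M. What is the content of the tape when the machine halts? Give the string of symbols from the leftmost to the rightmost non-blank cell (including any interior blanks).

p0 | [0]1....   read 0 → write ., move right, go to p4
p4 | .[1]....   read 1 → write 1, move right, go to p4
p4 | .1[.]...   read . → write 1, move right, go to p0
p0 | .11[.]..   read . → write 0, move left, go to p1
p1 | .1[1]0..   read 1 → write 1, move left, go to p3
p3 | .[1]10..   read 1 → write 0, move right, go to p2
p2 | .0[1]0..   read 1 → write ., move stay, go to p1
p1 | .0[.]0..   read . → write 1, move right, go to p0
p0 | .01[0]..   read 0 → write ., move right, go to p4
p4 | .01.[.].   read . → write 1, move right, go to p0
p0 | .01.1[.]   read . → write 0, move left, go to p1
p1 | .01.[1]0   read 1 → write 1, move left, go to p3
p3 | .01[.]10   read . → write 1, move left, go to p2
p2 | .0[1]110   read 1 → write ., move stay, go to p1
p1 | .0[.]110   read . → write 1, move right, go to p0
p0 | .01[1]10
The non-blank tape span at halt is 01110.

01110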